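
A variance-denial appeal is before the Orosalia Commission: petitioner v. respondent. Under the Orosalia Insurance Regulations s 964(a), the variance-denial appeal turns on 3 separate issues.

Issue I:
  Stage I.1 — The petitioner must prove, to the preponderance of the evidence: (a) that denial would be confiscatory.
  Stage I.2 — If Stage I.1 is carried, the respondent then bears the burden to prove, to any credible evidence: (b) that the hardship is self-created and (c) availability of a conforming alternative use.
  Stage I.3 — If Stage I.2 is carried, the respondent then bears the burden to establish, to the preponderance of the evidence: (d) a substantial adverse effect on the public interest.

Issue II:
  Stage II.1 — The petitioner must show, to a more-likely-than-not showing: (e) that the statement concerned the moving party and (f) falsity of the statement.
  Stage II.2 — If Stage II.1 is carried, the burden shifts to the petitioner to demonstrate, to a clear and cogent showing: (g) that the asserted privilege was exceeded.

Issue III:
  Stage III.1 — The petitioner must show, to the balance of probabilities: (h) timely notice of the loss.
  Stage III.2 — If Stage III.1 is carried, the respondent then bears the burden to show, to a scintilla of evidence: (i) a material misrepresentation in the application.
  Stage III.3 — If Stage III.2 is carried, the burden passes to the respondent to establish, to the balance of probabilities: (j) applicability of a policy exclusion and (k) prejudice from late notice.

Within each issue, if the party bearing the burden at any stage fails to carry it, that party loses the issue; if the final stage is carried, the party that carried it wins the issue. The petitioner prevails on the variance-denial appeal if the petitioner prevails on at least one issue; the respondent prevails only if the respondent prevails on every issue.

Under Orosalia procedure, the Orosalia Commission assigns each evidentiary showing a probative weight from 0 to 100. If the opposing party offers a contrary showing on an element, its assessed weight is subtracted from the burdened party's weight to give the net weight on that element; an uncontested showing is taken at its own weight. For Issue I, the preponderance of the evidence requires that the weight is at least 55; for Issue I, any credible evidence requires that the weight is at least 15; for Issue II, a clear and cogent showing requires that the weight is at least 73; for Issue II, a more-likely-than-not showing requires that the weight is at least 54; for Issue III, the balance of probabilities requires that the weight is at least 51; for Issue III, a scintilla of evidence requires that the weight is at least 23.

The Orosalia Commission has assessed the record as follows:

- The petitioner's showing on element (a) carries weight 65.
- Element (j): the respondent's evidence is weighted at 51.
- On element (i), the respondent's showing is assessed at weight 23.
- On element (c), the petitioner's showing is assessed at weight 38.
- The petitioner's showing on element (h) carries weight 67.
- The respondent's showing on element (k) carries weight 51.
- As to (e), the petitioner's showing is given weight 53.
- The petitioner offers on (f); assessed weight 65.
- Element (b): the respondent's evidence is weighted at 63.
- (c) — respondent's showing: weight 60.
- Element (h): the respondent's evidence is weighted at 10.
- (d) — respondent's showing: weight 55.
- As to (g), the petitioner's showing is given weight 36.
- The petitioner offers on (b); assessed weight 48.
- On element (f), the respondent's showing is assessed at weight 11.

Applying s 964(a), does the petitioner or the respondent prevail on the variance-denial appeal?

— Issue I —
Stage I.1 — burden on petitioner; standard: the preponderance of the evidence (weight is at least 55).
    (a): 65 ≥ 55 [met]
  Stage I.1 carried; the burden shifts to the respondent.
Stage I.2 — burden on respondent; standard: any credible evidence (weight is at least 15).
    (b): 63 − 48 = 15 ≥ 15 [met]
    (c): 60 − 38 = 22 ≥ 15 [met]
  Stage I.2 carried; the burden remains with the respondent.
Stage I.3 — burden on respondent; standard: the preponderance of the evidence (weight is at least 55).
    (d): 55 ≥ 55 [met]
  All elements met at the final stage.
With every stage satisfied, the respondent prevails on this issue.
— Issue II —
Stage II.1 — burden on petitioner; standard: a more-likely-than-not showing (weight is at least 54).
    (e): 53 < 54 [not met]
    (f): 65 − 11 = 54 ≥ 54 [met]
  Not every element is met, so the petitioner fails to carry Stage II.1.
So the respondent prevails on this issue.
— Issue III —
Stage III.1 — burden on petitioner; standard: the balance of probabilities (weight is at least 51).
    (h): 67 − 10 = 57 ≥ 51 [met]
  The petitioner carries Stage III.1; the respondent now bears the burden.
Stage III.2 — burden on respondent; standard: a scintilla of evidence (weight is at least 23).
    (i): 23 ≥ 23 [met]
  Stage III.2 carried; the burden remains with the respondent.
Stage III.3 — burden on respondent; standard: the balance of probabilities (weight is at least 51).
    (j): 51 ≥ 51 [met]
    (k): 51 ≥ 51 [met]
  All elements met at the final stage.
With every stage satisfied, the respondent prevails on this issue.
Per-issue: Issue I → respondent; Issue II → respondent; Issue III → respondent. The petitioner must prevail on at least one issue; overall, the respondent prevails.

respondent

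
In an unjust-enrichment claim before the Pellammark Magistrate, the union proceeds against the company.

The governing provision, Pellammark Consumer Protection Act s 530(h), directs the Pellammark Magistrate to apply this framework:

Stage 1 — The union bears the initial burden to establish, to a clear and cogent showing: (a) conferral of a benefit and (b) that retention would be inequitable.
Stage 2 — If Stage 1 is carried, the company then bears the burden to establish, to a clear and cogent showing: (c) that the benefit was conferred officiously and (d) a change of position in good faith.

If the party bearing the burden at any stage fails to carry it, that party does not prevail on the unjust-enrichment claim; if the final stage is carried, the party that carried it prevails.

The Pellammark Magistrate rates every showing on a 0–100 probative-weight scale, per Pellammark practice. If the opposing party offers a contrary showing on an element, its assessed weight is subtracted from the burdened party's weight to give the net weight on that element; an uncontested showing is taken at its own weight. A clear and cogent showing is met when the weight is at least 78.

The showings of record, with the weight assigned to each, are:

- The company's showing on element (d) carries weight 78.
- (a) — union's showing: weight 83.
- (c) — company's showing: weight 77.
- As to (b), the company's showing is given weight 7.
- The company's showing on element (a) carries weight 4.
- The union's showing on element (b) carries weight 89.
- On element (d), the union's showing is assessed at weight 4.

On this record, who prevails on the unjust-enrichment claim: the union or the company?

union

Stage 1 — burden on union; standard: a clear and cogent showing (weight is at least 78).
    (a): 83 − 4 = 79 ≥ 78 [met]
    (b): 89 − 7 = 82 ≥ 78 [met]
  Stage 1 carried; the burden shifts to the company.
Stage 2 — burden on company; standard: a clear and cogent showing (weight is at least 78).
    (c): 77 < 78 [not met]
    (d): 78 − 4 = 74 < 78 [not met]
  The company does not carry Stage 2.
So the union prevails.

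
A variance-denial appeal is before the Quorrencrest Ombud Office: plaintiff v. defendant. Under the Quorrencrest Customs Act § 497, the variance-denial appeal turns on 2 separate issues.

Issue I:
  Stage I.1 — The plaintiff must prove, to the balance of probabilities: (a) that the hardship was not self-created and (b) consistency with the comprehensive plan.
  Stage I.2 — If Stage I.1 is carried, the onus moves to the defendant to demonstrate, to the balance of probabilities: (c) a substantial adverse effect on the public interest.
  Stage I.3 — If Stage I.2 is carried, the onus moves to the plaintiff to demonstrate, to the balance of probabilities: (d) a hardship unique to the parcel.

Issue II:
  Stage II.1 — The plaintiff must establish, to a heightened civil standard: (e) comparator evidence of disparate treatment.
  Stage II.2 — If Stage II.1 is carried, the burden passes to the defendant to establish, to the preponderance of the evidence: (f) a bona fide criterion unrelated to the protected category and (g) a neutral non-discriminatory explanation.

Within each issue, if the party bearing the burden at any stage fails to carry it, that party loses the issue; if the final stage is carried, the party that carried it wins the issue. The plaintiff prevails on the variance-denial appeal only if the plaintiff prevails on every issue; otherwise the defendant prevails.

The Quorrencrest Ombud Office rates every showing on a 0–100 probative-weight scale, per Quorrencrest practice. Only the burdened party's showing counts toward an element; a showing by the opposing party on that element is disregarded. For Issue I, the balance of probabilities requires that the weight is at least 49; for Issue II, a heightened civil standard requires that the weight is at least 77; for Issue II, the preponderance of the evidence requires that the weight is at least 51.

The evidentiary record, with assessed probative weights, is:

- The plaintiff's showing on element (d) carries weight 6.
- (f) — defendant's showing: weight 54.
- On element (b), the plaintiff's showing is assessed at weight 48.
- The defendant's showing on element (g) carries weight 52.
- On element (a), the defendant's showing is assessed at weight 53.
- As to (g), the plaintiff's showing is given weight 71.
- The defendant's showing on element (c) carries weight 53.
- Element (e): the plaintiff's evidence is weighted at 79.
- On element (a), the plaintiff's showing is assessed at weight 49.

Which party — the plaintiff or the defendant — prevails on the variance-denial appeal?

— Issue I —
Stage I.1 (plaintiff, the balance of probabilities, weight is at least 49): (a) 49 (defendant's 53 disregarded) ≥ 49 — meets; (b) 48 < 49 — fails.
  Stage I.1 not carried; the plaintiff fails its burden.
The defendant prevails on this issue.
— Issue II —
Stage II.1 — burden on plaintiff; standard: a heightened civil standard (weight is at least 77).
    (e): 79 ≥ 77 [met]
  The plaintiff carries Stage II.1; the defendant now bears the burden.
Stage II.2 — burden on defendant; standard: the preponderance of the evidence (weight is at least 51).
    (f): 54 ≥ 51 [met]
    (g): 52 (plaintiff's 71 disregarded) ≥ 51 [met]
  The defendant carries the last stage.
With every stage satisfied, the defendant prevails on this issue.
Per-issue: Issue I → defendant; Issue II → defendant. The plaintiff must prevail on every issue; overall, the defendant prevails.

defendant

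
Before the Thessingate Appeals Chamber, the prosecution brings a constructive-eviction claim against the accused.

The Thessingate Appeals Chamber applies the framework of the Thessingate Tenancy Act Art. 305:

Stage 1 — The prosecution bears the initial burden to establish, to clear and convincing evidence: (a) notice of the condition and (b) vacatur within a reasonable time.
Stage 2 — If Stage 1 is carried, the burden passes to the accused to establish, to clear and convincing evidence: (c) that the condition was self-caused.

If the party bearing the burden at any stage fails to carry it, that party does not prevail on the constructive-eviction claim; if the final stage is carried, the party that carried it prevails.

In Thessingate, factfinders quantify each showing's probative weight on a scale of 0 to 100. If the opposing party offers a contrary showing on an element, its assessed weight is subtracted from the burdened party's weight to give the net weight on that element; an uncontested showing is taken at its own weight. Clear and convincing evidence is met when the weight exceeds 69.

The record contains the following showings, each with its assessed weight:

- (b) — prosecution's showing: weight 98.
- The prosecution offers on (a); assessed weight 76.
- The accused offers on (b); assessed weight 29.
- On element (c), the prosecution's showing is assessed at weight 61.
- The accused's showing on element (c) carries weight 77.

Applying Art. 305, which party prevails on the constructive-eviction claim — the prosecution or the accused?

Stage 1 (prosecution, clear and convincing evidence, weight exceeds 69): (a) 76 > 69 — meets; (b) net 98−29=69 ≤ 69 — fails.
  Not every element is met, so the prosecution fails to carry Stage 1.
The accused prevails.

accused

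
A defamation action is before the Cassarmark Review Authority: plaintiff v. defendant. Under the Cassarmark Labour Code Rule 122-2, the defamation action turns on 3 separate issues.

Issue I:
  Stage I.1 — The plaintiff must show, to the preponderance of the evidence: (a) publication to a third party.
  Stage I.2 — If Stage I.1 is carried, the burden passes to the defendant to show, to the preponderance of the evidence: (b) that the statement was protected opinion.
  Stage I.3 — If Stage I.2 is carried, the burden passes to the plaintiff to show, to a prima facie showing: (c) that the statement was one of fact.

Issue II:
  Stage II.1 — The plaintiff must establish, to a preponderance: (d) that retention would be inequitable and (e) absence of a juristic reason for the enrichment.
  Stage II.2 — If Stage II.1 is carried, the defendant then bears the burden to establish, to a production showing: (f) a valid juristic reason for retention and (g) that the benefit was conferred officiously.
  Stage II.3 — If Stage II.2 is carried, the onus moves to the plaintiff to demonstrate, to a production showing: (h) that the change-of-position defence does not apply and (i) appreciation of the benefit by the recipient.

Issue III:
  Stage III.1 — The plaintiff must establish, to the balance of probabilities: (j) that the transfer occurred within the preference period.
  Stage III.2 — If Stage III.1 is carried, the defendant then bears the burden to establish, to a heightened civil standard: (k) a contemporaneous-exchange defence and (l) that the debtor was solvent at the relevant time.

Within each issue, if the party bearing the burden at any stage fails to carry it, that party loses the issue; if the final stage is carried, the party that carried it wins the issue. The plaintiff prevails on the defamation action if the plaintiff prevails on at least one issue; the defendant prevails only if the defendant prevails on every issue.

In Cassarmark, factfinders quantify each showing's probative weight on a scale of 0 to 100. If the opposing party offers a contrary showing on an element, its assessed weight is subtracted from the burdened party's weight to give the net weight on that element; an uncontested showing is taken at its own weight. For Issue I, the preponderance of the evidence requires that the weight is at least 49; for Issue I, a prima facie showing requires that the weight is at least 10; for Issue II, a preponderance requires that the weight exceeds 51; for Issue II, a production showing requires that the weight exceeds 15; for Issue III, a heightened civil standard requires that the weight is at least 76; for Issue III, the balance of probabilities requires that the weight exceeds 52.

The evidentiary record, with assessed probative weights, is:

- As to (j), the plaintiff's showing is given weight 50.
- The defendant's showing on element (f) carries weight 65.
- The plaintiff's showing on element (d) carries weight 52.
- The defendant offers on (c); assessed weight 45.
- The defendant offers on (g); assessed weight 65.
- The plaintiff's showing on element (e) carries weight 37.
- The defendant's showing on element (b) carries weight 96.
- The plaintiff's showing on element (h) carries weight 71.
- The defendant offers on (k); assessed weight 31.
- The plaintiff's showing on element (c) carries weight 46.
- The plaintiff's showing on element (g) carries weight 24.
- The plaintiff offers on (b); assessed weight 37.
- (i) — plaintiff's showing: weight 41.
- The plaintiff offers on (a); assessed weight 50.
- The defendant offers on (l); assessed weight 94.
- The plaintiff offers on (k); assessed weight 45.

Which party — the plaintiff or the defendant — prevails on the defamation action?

defendant

— Issue I —
Stage I.1 (plaintiff, the preponderance of the evidence, weight is at least 49): (a) 50 ≥ 49 — meets.
  Stage I.1 is satisfied; the onus moves to the defendant.
Stage I.2 (defendant, the preponderance of the evidence, weight is at least 49): (b) net 96−37=59 ≥ 49 — meets.
  The defendant carries Stage I.2; the plaintiff now bears the burden.
Stage I.3 (plaintiff, a prima facie showing, weight is at least 10): (c) net 46−45=1 < 10 — fails.
  The plaintiff does not carry Stage I.3.
The defendant prevails on this issue.
— Issue II —
Stage II.1 — burden on plaintiff; standard: a preponderance (weight exceeds 51).
    (d): 52 > 51 [met]
    (e): 37 ≤ 51 [not met]
  The plaintiff does not carry Stage II.1.
The analysis ends at Stage II.1; the defendant prevails on this issue.
— Issue III —
At Stage III.1 the plaintiff must meet the balance of probabilities (weight exceeds 52): on (j) the weight is 50, ≤ 52, so (j) does not meet the standard.
  Stage III.1 not carried; the plaintiff fails its burden.
The defendant prevails on this issue.
Per-issue: Issue I → defendant; Issue II → defendant; Issue III → defendant. The plaintiff must prevail on at least one issue; overall, the defendant prevails.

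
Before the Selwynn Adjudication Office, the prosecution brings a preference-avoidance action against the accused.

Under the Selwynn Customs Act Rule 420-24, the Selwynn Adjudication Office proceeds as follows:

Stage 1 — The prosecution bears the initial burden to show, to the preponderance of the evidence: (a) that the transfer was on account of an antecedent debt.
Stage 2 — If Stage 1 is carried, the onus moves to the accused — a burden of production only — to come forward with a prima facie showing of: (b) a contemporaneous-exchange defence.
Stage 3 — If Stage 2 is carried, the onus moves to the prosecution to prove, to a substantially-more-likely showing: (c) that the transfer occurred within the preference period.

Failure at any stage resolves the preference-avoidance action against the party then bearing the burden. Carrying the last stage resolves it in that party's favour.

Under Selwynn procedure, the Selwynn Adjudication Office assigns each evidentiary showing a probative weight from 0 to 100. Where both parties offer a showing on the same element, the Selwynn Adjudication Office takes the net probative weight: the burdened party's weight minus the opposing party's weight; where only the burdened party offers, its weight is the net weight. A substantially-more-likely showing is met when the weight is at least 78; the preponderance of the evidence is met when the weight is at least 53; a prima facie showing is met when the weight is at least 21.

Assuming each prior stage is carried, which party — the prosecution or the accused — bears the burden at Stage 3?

prosecution

Stage 3's rule assigns the burden to the prosecution (to a substantially-more-likely showing).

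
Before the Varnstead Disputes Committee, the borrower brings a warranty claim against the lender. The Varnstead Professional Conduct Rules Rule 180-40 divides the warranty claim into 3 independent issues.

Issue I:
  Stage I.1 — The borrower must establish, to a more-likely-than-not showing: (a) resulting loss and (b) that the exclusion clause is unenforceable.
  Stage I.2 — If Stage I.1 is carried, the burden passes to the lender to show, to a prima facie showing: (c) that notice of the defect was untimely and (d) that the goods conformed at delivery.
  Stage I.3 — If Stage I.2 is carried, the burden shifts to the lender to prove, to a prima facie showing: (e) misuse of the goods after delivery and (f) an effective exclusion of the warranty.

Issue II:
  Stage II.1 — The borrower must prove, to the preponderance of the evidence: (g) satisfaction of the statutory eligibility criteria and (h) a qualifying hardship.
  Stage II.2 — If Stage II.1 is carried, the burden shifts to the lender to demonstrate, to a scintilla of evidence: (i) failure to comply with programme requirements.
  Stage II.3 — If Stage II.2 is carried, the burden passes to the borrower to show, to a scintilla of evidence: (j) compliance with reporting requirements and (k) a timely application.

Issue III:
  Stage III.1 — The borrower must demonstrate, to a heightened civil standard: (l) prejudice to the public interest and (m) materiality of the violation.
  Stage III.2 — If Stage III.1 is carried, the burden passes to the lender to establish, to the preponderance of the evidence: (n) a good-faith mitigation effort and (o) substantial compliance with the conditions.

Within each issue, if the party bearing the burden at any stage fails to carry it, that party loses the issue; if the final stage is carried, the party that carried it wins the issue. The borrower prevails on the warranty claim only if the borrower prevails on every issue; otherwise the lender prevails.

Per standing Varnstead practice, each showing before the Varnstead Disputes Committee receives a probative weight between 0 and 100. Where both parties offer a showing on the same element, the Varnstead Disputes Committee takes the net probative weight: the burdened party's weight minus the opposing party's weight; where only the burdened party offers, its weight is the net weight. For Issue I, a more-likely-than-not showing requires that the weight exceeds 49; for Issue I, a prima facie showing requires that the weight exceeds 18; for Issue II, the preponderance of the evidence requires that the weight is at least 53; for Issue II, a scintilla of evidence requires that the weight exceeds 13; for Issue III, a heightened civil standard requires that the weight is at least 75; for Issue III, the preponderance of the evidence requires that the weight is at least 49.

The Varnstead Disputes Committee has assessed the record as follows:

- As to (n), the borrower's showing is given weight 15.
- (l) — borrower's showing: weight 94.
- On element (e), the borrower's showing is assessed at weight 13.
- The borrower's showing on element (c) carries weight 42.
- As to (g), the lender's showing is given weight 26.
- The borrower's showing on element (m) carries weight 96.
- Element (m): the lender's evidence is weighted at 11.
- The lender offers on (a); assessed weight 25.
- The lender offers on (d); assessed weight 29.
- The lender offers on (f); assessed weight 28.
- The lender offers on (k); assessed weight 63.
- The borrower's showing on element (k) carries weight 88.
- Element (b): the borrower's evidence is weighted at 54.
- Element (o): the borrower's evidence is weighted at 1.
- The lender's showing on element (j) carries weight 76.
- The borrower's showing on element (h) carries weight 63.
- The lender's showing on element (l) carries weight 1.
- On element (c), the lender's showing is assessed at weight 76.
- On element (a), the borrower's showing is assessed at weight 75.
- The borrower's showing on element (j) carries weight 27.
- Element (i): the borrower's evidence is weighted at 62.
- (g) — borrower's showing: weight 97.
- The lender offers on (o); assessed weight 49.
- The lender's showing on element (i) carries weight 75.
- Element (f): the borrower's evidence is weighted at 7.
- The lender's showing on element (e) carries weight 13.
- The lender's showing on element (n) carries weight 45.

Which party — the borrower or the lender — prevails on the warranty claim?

— Issue I —
Stage I.1 (borrower, a more-likely-than-not showing, weight exceeds 49): (a) net 75−25=50 > 49 — meets; (b) 54 > 49 — meets.
  The borrower carries Stage I.1; the lender now bears the burden.
Stage I.2 (lender, a prima facie showing, weight exceeds 18): (c) net 76−42=34 > 18 — meets; (d) 29 > 18 — meets.
  Stage I.2 is satisfied; the lender continues to bear the burden.
Stage I.3 (lender, a prima facie showing, weight exceeds 18): (e) net 13−13=0 ≤ 18 — fails; (f) net 28−7=21 > 18 — meets.
  The lender does not carry Stage I.3.
So the borrower prevails on this issue.
— Issue II —
Stage II.1 — burden on borrower; standard: the preponderance of the evidence (weight is at least 53).
    (g): 97 − 26 = 71 ≥ 53 [met]
    (h): 63 ≥ 53 [met]
  The borrower carries Stage II.1; the lender now bears the burden.
Stage II.2 — burden on lender; standard: a scintilla of evidence (weight exceeds 13).
    (i): 75 − 62 = 13 ≤ 13 [not met]
  Not every element is met, so the lender fails to carry Stage II.2.
The analysis ends at Stage II.2; the borrower prevails on this issue.
— Issue III —
Stage III.1 — burden on borrower; standard: a heightened civil standard (weight is at least 75).
    (l): 94 − 1 = 93 ≥ 75 [met]
    (m): 96 − 11 = 85 ≥ 75 [met]
  Stage III.1 is satisfied; the onus moves to the lender.
Stage III.2 — burden on lender; standard: the preponderance of the evidence (weight is at least 49).
    (n): 45 − 15 = 30 < 49 [not met]
    (o): 49 − 1 = 48 < 49 [not met]
  Not every element is met, so the lender fails to carry Stage III.2.
The analysis ends at Stage III.2; the borrower prevails on this issue.
Per-issue: Issue I → borrower; Issue II → borrower; Issue III → borrower. The borrower must prevail on every issue; overall, the borrower prevails.

borrower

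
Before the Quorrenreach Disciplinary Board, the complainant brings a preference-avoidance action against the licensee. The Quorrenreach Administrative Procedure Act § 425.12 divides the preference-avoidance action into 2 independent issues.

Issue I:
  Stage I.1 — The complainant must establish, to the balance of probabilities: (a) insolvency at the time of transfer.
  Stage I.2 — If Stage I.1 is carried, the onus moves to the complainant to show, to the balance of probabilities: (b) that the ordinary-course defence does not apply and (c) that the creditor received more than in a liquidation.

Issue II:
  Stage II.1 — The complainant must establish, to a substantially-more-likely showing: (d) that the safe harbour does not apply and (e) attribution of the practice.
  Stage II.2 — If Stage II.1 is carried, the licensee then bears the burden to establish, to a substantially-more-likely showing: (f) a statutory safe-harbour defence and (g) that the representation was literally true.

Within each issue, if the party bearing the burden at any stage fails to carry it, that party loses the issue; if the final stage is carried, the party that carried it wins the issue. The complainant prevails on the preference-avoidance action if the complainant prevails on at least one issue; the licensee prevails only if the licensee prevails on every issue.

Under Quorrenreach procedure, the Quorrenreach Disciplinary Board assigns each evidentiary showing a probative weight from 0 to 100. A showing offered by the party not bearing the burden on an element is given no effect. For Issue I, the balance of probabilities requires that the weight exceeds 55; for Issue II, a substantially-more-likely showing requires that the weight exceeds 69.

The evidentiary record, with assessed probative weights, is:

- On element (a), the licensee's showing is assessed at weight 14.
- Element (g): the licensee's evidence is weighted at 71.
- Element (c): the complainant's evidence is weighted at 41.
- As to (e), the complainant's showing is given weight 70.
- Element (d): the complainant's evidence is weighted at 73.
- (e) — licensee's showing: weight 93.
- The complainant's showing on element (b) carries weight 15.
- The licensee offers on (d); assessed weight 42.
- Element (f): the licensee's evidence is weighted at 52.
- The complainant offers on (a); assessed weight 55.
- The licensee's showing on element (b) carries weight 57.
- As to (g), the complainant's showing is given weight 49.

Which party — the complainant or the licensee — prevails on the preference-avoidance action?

— Issue I —
Stage I.1 — burden on complainant; standard: the balance of probabilities (weight exceeds 55).
    (a): 55 (licensee's 14 disregarded) ≤ 55 [not met]
  Stage I.1 not carried; the complainant fails its burden.
The analysis ends at Stage I.1; the licensee prevails on this issue.
— Issue II —
Stage II.1 (complainant, a substantially-more-likely showing, weight exceeds 69): (d) 73 (licensee's 42 disregarded) > 69 — meets; (e) 70 (licensee's 93 disregarded) > 69 — meets.
  Stage II.1 carried; the burden shifts to the licensee.
Stage II.2 (licensee, a substantially-more-likely showing, weight exceeds 69): (f) 52 ≤ 69 — fails; (g) 71 (complainant's 49 disregarded) > 69 — meets.
  Not every element is met, so the licensee fails to carry Stage II.2.
The analysis ends at Stage II.2; the complainant prevails on this issue.
Per-issue: Issue I → licensee; Issue II → complainant. The complainant must prevail on at least one issue; overall, the complainant prevails.

complainant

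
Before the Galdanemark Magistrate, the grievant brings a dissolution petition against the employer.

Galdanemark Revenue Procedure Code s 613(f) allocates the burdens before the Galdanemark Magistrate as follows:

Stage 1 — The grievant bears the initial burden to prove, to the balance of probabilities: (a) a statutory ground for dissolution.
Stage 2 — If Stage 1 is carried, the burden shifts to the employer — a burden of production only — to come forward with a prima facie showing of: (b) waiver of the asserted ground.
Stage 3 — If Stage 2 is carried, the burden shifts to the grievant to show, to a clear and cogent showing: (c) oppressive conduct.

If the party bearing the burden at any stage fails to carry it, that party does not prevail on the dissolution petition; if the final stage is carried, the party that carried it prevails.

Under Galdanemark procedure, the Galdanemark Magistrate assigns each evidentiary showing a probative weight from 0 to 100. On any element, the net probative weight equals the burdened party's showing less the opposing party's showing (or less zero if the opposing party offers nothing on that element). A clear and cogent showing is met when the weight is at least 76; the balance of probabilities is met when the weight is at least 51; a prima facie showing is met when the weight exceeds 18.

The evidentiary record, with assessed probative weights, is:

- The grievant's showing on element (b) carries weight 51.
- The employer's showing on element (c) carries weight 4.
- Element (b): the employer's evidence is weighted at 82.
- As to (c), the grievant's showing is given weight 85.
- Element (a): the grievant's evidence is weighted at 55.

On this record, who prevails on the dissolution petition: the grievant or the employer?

Stage 1 — burden on grievant; standard: the balance of probabilities (weight is at least 51).
    (a): 55 ≥ 51 [met]
  Stage 1 carried; the burden shifts to the employer.
Stage 2 — burden on employer; standard: a prima facie showing (weight exceeds 18).
    (b): 82 − 51 = 31 > 18 [met]
  Stage 2 is satisfied; the onus moves to the grievant.
Stage 3 — burden on grievant; standard: a clear and cogent showing (weight is at least 76).
    (c): 85 − 4 = 81 ≥ 76 [met]
  Stage 3 carried; the final stage is satisfied.
All stages carried — the grievant prevails.

grievant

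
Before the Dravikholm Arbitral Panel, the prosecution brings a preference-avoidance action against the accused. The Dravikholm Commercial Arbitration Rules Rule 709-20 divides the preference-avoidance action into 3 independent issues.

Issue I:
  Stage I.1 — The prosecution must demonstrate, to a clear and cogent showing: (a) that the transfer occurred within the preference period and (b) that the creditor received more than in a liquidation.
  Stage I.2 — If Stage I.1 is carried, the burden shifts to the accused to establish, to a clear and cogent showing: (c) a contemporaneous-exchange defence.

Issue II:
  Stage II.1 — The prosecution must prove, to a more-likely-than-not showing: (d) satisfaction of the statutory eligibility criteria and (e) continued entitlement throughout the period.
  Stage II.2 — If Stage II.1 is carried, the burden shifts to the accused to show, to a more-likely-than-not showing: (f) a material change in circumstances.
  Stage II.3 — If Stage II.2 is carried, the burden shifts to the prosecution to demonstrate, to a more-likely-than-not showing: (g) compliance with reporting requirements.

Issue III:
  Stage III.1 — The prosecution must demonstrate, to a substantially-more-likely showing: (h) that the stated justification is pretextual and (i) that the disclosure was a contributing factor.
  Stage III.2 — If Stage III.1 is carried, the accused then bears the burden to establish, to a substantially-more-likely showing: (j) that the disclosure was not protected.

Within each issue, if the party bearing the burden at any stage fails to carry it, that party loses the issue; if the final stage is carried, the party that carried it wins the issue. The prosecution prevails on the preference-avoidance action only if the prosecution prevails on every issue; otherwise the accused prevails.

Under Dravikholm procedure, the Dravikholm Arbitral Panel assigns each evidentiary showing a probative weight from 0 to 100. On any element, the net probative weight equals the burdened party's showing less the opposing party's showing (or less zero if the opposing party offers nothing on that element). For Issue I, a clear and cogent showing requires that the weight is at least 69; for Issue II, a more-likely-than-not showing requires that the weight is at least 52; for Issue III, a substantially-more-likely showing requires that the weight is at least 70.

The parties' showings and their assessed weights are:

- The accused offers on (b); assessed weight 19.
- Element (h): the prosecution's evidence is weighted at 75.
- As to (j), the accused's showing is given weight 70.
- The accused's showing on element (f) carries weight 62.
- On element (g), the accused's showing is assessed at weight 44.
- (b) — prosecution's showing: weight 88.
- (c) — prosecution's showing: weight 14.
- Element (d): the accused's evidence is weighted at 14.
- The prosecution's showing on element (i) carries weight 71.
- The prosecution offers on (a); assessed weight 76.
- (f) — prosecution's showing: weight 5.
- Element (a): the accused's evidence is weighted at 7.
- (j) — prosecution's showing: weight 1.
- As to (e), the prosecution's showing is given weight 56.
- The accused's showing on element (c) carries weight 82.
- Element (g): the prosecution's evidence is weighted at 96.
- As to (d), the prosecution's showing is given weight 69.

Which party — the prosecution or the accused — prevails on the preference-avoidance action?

prosecution

— Issue I —
Stage I.1 — burden on prosecution; standard: a clear and cogent showing (weight is at least 69).
    (a): 76 − 7 = 69 ≥ 69 [met]
    (b): 88 − 19 = 69 ≥ 69 [met]
  Stage I.1 carried; the burden shifts to the accused.
Stage I.2 — burden on accused; standard: a clear and cogent showing (weight is at least 69).
    (c): 82 − 14 = 68 < 69 [not met]
  Stage I.2 not carried; the accused fails its burden.
So the prosecution prevails on this issue.
— Issue II —
At Stage II.1 the prosecution must meet a more-likely-than-not showing (weight is at least 52): on (d) the weight is 69 less the opposing 14 gives net 55, ≥ 52, so (d) meets the standard; on (e) the weight is 56, ≥ 52, so (e) meets the standard.
  Stage II.1 carried; the burden shifts to the accused.
At Stage II.2 the accused must meet a more-likely-than-not showing (weight is at least 52): on (f) the weight is 62 less the opposing 5 gives net 57, ≥ 52, so (f) meets the standard.
  The accused carries Stage II.2; the prosecution now bears the burden.
At Stage II.3 the prosecution must meet a more-likely-than-not showing (weight is at least 52): on (g) the weight is 96 less the opposing 44 gives net 52, which does reach 52, so (g) meets the standard.
  The prosecution carries the last stage.
Every stage carried; the prosecution prevails on this issue.
— Issue III —
Stage III.1 (prosecution, a substantially-more-likely showing, weight is at least 70): (h) 75 ≥ 70 — meets; (i) 71 ≥ 70 — meets.
  The prosecution carries Stage III.1; the accused now bears the burden.
Stage III.2 (accused, a substantially-more-likely showing, weight is at least 70): (j) net 70−1=69 < 70 — fails.
  Not every element is met, so the accused fails to carry Stage III.2.
The prosecution prevails on this issue.
Per-issue: Issue I → prosecution; Issue II → prosecution; Issue III → prosecution. The prosecution must prevail on every issue; overall, the prosecution prevails.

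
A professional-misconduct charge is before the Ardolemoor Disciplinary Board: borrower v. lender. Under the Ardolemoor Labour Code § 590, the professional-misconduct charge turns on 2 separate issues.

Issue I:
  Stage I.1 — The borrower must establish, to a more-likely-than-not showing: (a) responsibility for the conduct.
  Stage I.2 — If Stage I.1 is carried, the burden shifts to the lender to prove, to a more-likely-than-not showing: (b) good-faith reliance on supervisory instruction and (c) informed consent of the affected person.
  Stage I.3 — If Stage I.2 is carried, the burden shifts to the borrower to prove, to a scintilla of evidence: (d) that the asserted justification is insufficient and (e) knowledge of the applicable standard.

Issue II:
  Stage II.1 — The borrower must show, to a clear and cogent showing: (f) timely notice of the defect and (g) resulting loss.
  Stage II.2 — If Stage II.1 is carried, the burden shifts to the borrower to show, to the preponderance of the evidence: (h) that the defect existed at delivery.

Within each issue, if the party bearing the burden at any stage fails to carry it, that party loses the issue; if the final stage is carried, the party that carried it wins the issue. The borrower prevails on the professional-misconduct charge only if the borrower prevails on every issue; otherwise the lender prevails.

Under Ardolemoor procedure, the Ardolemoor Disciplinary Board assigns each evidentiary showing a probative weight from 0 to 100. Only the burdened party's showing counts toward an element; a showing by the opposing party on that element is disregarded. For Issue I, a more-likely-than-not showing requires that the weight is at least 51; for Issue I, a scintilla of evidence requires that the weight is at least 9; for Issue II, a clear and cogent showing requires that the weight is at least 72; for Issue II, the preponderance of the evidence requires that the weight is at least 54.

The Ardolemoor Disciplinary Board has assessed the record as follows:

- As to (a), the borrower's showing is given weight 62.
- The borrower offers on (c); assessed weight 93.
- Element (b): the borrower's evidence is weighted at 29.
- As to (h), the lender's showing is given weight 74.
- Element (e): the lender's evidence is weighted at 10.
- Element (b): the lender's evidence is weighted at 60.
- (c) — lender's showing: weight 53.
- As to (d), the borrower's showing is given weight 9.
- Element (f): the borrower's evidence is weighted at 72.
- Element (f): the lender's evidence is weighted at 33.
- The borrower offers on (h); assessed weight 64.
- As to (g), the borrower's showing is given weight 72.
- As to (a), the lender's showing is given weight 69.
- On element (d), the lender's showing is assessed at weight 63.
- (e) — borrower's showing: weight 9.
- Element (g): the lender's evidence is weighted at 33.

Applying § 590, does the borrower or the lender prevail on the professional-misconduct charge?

— Issue I —
At Stage I.1 the borrower must meet a more-likely-than-not showing (weight is at least 51): on (a) the weight is 62 (the lender's 69 is given no effect), ≥ 51, so (a) meets the standard.
  Stage I.1 is satisfied; the onus moves to the lender.
At Stage I.2 the lender must meet a more-likely-than-not showing (weight is at least 51): on (b) the weight is 60 (the borrower's 29 is given no effect), which does reach 51, so (b) meets the standard; on (c) the weight is 53 (the borrower's 93 is given no effect), ≥ 51, so (c) meets the standard.
  The lender carries Stage I.2; the borrower now bears the burden.
At Stage I.3 the borrower must meet a scintilla of evidence (weight is at least 9): on (d) the weight is 9 (the lender's 63 is given no effect), ≥ 9, so (d) meets the standard; on (e) the weight is 9 (the lender's 10 is given no effect), which does reach 9, so (e) meets the standard.
  Stage I.3 carried; the final stage is satisfied.
All stages carried — the borrower prevails on this issue.
— Issue II —
At Stage II.1 the borrower must meet a clear and cogent showing (weight is at least 72): on (f) the weight is 72 (the lender's 33 is given no effect), which does reach 72, so (f) meets the standard; on (g) the weight is 72 (the lender's 33 is given no effect), ≥ 72, so (g) meets the standard.
  All elements met. The borrower retains the burden for Stage II.2.
At Stage II.2 the borrower must meet the preponderance of the evidence (weight is at least 54): on (h) the weight is 64 (the lender's 74 is given no effect), which does reach 54, so (h) meets the standard.
  The borrower carries the last stage.
Every stage carried; the borrower prevails on this issue.
Per-issue: Issue I → borrower; Issue II → borrower. The borrower must prevail on every issue; overall, the borrower prevails.

borrower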